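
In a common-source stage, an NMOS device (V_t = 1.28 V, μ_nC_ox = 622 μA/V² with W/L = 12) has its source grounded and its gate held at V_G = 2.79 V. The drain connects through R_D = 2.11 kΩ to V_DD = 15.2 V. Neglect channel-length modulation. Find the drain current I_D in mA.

V_GS = V_G = 2.79 V, so V_ov = 2.79 − 1.28 = 1.51 V.
k_n = μ_nC_ox · (W/L) = 7.464 mA/V².
Assume saturation: I_D = ½ k_n V_ov² = 0.5 × 7.464 × 1.51² = 8.51 mA, giving V_DS = V_DD − I_D R_D = 15.2 − 8.51 × 2.11 = -2.75 V.
But -2.75 V < V_ov = 1.51 V, so the device is actually in triode.
In triode I_D = k_n[V_ov V_DS − ½ V_DS²] and I_D = (V_DD − V_DS)/R_D. Equating: 7.87 V_DS² − 24.78 V_DS + 15.2 = 0, giving V_DS = 0.835 V (the root below V_ov).
I_D = (15.2 − 0.835) / 2.11 = 6.81 mA.

I_D = 6.81 mA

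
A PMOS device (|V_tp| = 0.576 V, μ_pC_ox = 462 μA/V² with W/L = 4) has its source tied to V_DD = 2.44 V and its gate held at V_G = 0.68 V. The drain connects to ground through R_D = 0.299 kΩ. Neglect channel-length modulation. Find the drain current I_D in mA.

V_SG = V_DD − V_G = 2.44 − 0.68 = 1.76 V, so V_ov = 1.76 − 0.576 = 1.18 V.
k_p = μ_pC_ox · (W/L) = 1.848 mA/V².
Assume saturation: I_D = ½ k_p V_ov² = 0.5 × 1.848 × 1.18² = 1.3 mA, giving V_SD = V_DD − I_D R_D = 2.44 − 1.3 × 0.299 = 2.05 V.
V_SD = 2.05 V ≥ V_ov = 1.18 V, confirming saturation.

I_D = 1.30 mA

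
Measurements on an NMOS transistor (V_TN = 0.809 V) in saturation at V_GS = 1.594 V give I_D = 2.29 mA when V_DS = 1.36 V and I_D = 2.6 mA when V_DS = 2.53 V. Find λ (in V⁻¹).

With V_GS fixed, I_D ∝ (1 + λ V_DS) in saturation, so I_D2/I_D1 = (1 + λ V_DS2)/(1 + λ V_DS1).
2.6/2.29 = 1.135 = (1 + 2.53 λ)/(1 + 1.36 λ).
Solving: λ (I_D1 V_DS2 − I_D2 V_DS1) = I_D2 − I_D1, so λ = (2.6 − 2.29) / (2.29 × 2.53 − 2.6 × 1.36) = 0.31 / 2.26 = 0.137 V⁻¹.

λ = 0.137 V⁻¹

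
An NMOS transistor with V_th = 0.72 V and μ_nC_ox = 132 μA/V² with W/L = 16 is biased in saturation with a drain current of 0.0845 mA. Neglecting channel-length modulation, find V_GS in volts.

k_n = μ_nC_ox · (W/L) = 2.112 mA/V².
In saturation I_D = ½ k_n (V_GS − V_th)², so V_GS − V_th = √(2 I_D / k_n) = √(2 × 0.0845 / 2.112) = 0.283 V.
V_GS = 0.72 + 0.283 = 1 V.

V_GS = 1.00 V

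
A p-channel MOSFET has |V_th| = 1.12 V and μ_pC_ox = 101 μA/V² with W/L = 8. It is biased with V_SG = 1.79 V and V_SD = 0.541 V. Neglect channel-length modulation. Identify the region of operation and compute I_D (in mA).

k_p = μ_pC_ox · (W/L) = 0.808 mA/V².
V_ov = V_SG − |V_th| = 1.79 − 1.12 = 0.67 V.
Since V_SD = 0.541 V < V_ov = 0.67 V, the device is in the triode region.
I_D = k_p [V_ov · V_SD − ½ V_SD²] = 0.808 × [0.67 × 0.541 − 0.5 × 0.541²] = 0.175 mA.

Triode; I_D = 0.175 mA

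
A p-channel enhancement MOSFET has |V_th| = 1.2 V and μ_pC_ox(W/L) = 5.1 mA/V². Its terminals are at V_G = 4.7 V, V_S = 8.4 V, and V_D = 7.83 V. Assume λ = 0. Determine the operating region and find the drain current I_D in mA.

Triode; I_D = 6.44 mA

V_SG = V_S − V_G = 8.4 − 4.7 = 3.7 V; V_SD = V_S − V_D = 8.4 − 7.83 = 0.57 V.
V_ov = V_SG − |V_th| = 3.7 − 1.2 = 2.5 V.
Since V_SD = 0.57 V < V_ov = 2.5 V, the device is in the triode region.
I_D = k_p [V_ov · V_SD − ½ V_SD²] = 5.1 × [2.5 × 0.57 − 0.5 × 0.57²] = 6.44 mA.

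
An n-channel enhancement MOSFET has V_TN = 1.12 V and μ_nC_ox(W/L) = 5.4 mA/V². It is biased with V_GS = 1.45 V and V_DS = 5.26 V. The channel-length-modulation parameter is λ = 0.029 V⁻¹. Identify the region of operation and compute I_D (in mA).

V_ov = V_GS − V_TN = 1.45 − 1.12 = 0.33 V.
Since V_DS = 5.26 V ≥ V_ov = 0.33 V, the device is in saturation.
I_D = ½ k_n V_ov² (1 + λ V_DS) = 0.5 × 5.4 × 0.33² × (1 + 0.029 × 5.26) = 0.339 mA.

Saturation; I_D = 0.339 mA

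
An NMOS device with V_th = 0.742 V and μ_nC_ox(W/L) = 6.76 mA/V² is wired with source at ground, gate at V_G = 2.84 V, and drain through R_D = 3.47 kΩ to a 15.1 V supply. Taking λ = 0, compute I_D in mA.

I_D = 4.26 mA

V_GS = V_G = 2.84 V, so V_ov = 2.84 − 0.742 = 2.1 V.
Assume saturation: I_D = ½ k_n V_ov² = 0.5 × 6.76 × 2.1² = 14.9 mA, giving V_DS = V_DD − I_D R_D = 15.1 − 14.9 × 3.47 = -36.5 V.
But -36.5 V < V_ov = 2.1 V, so the device is actually in triode.
In triode I_D = k_n[V_ov V_DS − ½ V_DS²] and I_D = (V_DD − V_DS)/R_D. Equating: 11.7 V_DS² − 50.21 V_DS + 15.1 = 0, giving V_DS = 0.325 V (the root below V_ov).
I_D = (15.1 − 0.325) / 3.47 = 4.26 mA.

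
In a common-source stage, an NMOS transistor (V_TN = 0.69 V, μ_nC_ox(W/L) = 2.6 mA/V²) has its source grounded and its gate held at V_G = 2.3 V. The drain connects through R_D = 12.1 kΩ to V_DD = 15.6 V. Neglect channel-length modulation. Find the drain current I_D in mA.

V_GS = V_G = 2.3 V, so V_ov = 2.3 − 0.69 = 1.61 V.
Assume saturation: I_D = ½ k_n V_ov² = 0.5 × 2.6 × 1.61² = 3.37 mA, giving V_DS = V_DD − I_D R_D = 15.6 − 3.37 × 12.1 = -25.2 V.
But -25.2 V < V_ov = 1.61 V, so the device is actually in triode.
In triode I_D = k_n[V_ov V_DS − ½ V_DS²] and I_D = (V_DD − V_DS)/R_D. Equating: 15.7 V_DS² − 51.65 V_DS + 15.6 = 0, giving V_DS = 0.337 V (the root below V_ov).
I_D = (15.6 − 0.337) / 12.1 = 1.26 mA.

I_D = 1.26 mA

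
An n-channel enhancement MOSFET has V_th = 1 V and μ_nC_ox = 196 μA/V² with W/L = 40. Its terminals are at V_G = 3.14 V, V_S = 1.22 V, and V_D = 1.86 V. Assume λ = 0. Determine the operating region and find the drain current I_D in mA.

V_GS = V_G − V_S = 3.14 − 1.22 = 1.92 V; V_DS = V_D − V_S = 1.86 − 1.22 = 0.64 V.
k_n = μ_nC_ox · (W/L) = 7.84 mA/V².
V_ov = V_GS − V_th = 1.92 − 1 = 0.92 V.
Since V_DS = 0.64 V < V_ov = 0.92 V, the device is in the triode region.
I_D = k_n [V_ov · V_DS − ½ V_DS²] = 7.84 × [0.92 × 0.64 − 0.5 × 0.64²] = 3.01 mA.

Triode; I_D = 3.01 mA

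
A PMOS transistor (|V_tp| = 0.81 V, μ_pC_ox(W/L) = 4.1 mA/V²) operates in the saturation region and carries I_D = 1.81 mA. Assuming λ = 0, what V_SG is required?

In saturation I_D = ½ k_p (V_SG − |V_tp|)², so V_SG − |V_tp| = √(2 I_D / k_p) = √(2 × 1.81 / 4.1) = 0.94 V.
V_SG = 0.81 + 0.94 = 1.75 V.

V_SG = 1.75 V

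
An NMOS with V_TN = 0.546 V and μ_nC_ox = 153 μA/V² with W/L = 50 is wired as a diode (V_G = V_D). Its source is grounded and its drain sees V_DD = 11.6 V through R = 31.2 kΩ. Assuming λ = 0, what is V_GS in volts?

With gate tied to drain, V_GS = V_DS ≥ V_GS − V_TN, so the device is in saturation.
k_n = μ_nC_ox · (W/L) = 7.65 mA/V².
KCL at the drain: ½ k_n (V_GS − V_TN)² = (V_DD − V_GS)/R.
Let x = V_GS − 0.546. Then 119 x² + x − 11.05 = 0, giving x = 0.3 V (positive root), so V_GS = 0.846 V.
I_D = (V_DD − V_GS)/R = (11.6 − 0.846) / 31.2 = 0.345 mA.

V_GS = 0.846 V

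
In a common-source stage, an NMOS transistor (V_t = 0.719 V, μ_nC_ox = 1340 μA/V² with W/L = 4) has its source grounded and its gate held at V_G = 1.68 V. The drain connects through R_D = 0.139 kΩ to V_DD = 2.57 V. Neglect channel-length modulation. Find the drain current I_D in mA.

I_D = 2.48 mA

V_GS = V_G = 1.68 V, so V_ov = 1.68 − 0.719 = 0.961 V.
k_n = μ_nC_ox · (W/L) = 5.36 mA/V².
Assume saturation: I_D = ½ k_n V_ov² = 0.5 × 5.36 × 0.961² = 2.48 mA, giving V_DS = V_DD − I_D R_D = 2.57 − 2.48 × 0.139 = 2.23 V.
V_DS = 2.23 V ≥ V_ov = 0.961 V, confirming saturation.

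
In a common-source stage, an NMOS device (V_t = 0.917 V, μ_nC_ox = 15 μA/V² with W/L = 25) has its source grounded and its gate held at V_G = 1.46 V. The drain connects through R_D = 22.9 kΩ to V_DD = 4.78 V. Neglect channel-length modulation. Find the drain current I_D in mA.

V_GS = V_G = 1.46 V, so V_ov = 1.46 − 0.917 = 0.543 V.
k_n = μ_nC_ox · (W/L) = 0.375 mA/V².
Assume saturation: I_D = ½ k_n V_ov² = 0.5 × 0.375 × 0.543² = 0.0553 mA, giving V_DS = V_DD − I_D R_D = 4.78 − 0.0553 × 22.9 = 3.51 V.
V_DS = 3.51 V ≥ V_ov = 0.543 V, confirming saturation.

I_D = 0.0553 mA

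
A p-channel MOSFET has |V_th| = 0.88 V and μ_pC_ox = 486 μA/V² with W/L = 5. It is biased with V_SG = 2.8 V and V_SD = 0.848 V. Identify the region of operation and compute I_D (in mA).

Triode; I_D = 3.08 mA

k_p = μ_pC_ox · (W/L) = 2.43 mA/V².
V_ov = V_SG − |V_th| = 2.8 − 0.88 = 1.92 V.
Since V_SD = 0.848 V < V_ov = 1.92 V, the device is in the triode region.
I_D = k_p [V_ov · V_SD − ½ V_SD²] = 2.43 × [1.92 × 0.848 − 0.5 × 0.848²] = 3.08 mA.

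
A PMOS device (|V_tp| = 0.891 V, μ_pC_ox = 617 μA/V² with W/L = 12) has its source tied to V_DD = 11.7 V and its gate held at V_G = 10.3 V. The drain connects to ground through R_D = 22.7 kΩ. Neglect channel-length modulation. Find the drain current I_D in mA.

V_SG = V_DD − V_G = 11.7 − 10.3 = 1.4 V, so V_ov = 1.4 − 0.891 = 0.509 V.
k_p = μ_pC_ox · (W/L) = 7.404 mA/V².
Assume saturation: I_D = ½ k_p V_ov² = 0.5 × 7.404 × 0.509² = 0.959 mA, giving V_SD = V_DD − I_D R_D = 11.7 − 0.959 × 22.7 = -10.1 V.
But -10.1 V < V_ov = 0.509 V, so the device is actually in triode.
In triode I_D = k_p[V_ov V_SD − ½ V_SD²] and I_D = (V_DD − V_SD)/R_D. Equating: 84 V_SD² − 86.55 V_SD + 11.7 = 0, giving V_SD = 0.16 V (the root below V_ov).
I_D = (11.7 − 0.16) / 22.7 = 0.508 mA.

I_D = 0.508 mA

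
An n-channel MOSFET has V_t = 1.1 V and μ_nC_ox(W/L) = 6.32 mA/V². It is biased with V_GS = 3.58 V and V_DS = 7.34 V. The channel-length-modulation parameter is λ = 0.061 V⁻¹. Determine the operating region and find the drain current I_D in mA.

Saturation; I_D = 28.1 mA

V_ov = V_GS − V_t = 3.58 − 1.1 = 2.48 V.
Since V_DS = 7.34 V ≥ V_ov = 2.48 V, the device is in saturation.
I_D = ½ k_n V_ov² (1 + λ V_DS) = 0.5 × 6.32 × 2.48² × (1 + 0.061 × 7.34) = 28.1 mA.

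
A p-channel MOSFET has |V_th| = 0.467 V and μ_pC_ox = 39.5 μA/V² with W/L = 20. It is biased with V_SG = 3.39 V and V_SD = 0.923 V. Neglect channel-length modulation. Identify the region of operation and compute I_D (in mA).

k_p = μ_pC_ox · (W/L) = 0.79 mA/V².
V_ov = V_SG − |V_th| = 3.39 − 0.467 = 2.92 V.
Since V_SD = 0.923 V < V_ov = 2.92 V, the device is in the triode region.
I_D = k_p [V_ov · V_SD − ½ V_SD²] = 0.79 × [2.92 × 0.923 − 0.5 × 0.923²] = 1.79 mA.

Triode; I_D = 1.79 mA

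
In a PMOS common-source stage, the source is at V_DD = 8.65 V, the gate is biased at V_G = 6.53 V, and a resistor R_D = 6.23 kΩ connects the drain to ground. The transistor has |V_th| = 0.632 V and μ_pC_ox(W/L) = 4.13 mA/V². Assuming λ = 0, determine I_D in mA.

V_SG = V_DD − V_G = 8.65 − 6.53 = 2.12 V, so V_ov = 2.12 − 0.632 = 1.49 V.
Assume saturation: I_D = ½ k_p V_ov² = 0.5 × 4.13 × 1.49² = 4.57 mA, giving V_SD = V_DD − I_D R_D = 8.65 − 4.57 × 6.23 = -19.8 V.
But -19.8 V < V_ov = 1.49 V, so the device is actually in triode.
In triode I_D = k_p[V_ov V_SD − ½ V_SD²] and I_D = (V_DD − V_SD)/R_D. Equating: 12.9 V_SD² − 39.29 V_SD + 8.65 = 0, giving V_SD = 0.239 V (the root below V_ov).
I_D = (8.65 − 0.239) / 6.23 = 1.35 mA.

I_D = 1.35 mA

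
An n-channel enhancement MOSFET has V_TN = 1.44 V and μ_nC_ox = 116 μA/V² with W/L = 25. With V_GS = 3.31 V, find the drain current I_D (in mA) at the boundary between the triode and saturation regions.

At the boundary V_DS = V_ov = V_GS − V_TN = 3.31 − 1.44 = 1.87 V.
k_n = μ_nC_ox · (W/L) = 2.9 mA/V².
I_D = ½ k_n V_ov² = 0.5 × 2.9 × 1.87² = 5.07 mA.

I_D = 5.07 mA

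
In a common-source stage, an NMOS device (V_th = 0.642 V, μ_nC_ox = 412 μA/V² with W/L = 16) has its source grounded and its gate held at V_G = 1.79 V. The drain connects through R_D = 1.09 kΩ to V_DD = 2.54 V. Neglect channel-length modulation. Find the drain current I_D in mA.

I_D = 2.04 mA

V_GS = V_G = 1.79 V, so V_ov = 1.79 − 0.642 = 1.15 V.
k_n = μ_nC_ox · (W/L) = 6.592 mA/V².
Assume saturation: I_D = ½ k_n V_ov² = 0.5 × 6.592 × 1.15² = 4.34 mA, giving V_DS = V_DD − I_D R_D = 2.54 − 4.34 × 1.09 = -2.19 V.
But -2.19 V < V_ov = 1.15 V, so the device is actually in triode.
In triode I_D = k_n[V_ov V_DS − ½ V_DS²] and I_D = (V_DD − V_DS)/R_D. Equating: 3.59 V_DS² − 9.249 V_DS + 2.54 = 0, giving V_DS = 0.313 V (the root below V_ov).
I_D = (2.54 − 0.313) / 1.09 = 2.04 mA.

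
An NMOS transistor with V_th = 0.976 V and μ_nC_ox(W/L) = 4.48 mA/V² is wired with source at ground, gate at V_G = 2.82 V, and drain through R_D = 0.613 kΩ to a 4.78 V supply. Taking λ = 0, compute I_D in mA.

I_D = 6.12 mA

V_GS = V_G = 2.82 V, so V_ov = 2.82 − 0.976 = 1.84 V.
Assume saturation: I_D = ½ k_n V_ov² = 0.5 × 4.48 × 1.84² = 7.62 mA, giving V_DS = V_DD − I_D R_D = 4.78 − 7.62 × 0.613 = 0.111 V.
But 0.111 V < V_ov = 1.84 V, so the device is actually in triode.
In triode I_D = k_n[V_ov V_DS − ½ V_DS²] and I_D = (V_DD − V_DS)/R_D. Equating: 1.37 V_DS² − 6.064 V_DS + 4.78 = 0, giving V_DS = 1.03 V (the root below V_ov).
I_D = (4.78 − 1.03) / 0.613 = 6.12 mA.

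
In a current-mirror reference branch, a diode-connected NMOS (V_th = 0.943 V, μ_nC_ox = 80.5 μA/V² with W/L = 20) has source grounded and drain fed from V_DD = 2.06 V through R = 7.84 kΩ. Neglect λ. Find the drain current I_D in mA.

With gate tied to drain, V_GS = V_DS ≥ V_GS − V_th, so the device is in saturation.
k_n = μ_nC_ox · (W/L) = 1.61 mA/V².
KCL at the drain: ½ k_n (V_GS − V_th)² = (V_DD − V_GS)/R.
Let x = V_GS − 0.943. Then 6.31 x² + x − 1.117 = 0, giving x = 0.349 V (positive root), so V_GS = 1.29 V.
I_D = (V_DD − V_GS)/R = (2.06 − 1.29) / 7.84 = 0.098 mA.

I_D = 0.0980 mA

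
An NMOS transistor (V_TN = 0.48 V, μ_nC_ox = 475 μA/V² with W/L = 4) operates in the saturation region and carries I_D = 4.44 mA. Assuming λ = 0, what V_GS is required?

k_n = μ_nC_ox · (W/L) = 1.9 mA/V².
In saturation I_D = ½ k_n (V_GS − V_TN)², so V_GS − V_TN = √(2 I_D / k_n) = √(2 × 4.44 / 1.9) = 2.16 V.
V_GS = 0.48 + 2.16 = 2.64 V.

V_GS = 2.64 V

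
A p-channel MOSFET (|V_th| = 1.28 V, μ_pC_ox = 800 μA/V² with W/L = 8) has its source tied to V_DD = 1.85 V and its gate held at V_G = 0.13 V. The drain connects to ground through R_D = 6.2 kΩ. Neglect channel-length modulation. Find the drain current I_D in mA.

I_D = 0.280 mA

V_SG = V_DD − V_G = 1.85 − 0.13 = 1.72 V, so V_ov = 1.72 − 1.28 = 0.44 V.
k_p = μ_pC_ox · (W/L) = 6.4 mA/V².
Assume saturation: I_D = ½ k_p V_ov² = 0.5 × 6.4 × 0.44² = 0.62 mA, giving V_SD = V_DD − I_D R_D = 1.85 − 0.62 × 6.2 = -1.99 V.
But -1.99 V < V_ov = 0.44 V, so the device is actually in triode.
In triode I_D = k_p[V_ov V_SD − ½ V_SD²] and I_D = (V_DD − V_SD)/R_D. Equating: 19.8 V_SD² − 18.46 V_SD + 1.85 = 0, giving V_SD = 0.114 V (the root below V_ov).
I_D = (1.85 − 0.114) / 6.2 = 0.28 mA.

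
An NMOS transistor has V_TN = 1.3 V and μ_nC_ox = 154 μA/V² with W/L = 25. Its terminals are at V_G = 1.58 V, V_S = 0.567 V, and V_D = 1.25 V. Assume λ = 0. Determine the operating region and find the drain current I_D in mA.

Cutoff; I_D = 0 mA

V_GS = V_G − V_S = 1.58 − 0.567 = 1.01 V; V_DS = V_D − V_S = 1.25 − 0.567 = 0.683 V.
V_GS = 1.01 V < V_TN = 1.3 V, so the transistor is in cutoff.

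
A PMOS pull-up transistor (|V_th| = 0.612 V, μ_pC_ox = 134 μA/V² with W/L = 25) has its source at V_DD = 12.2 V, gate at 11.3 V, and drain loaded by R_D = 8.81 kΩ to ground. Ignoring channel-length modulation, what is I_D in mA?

V_SG = V_DD − V_G = 12.2 − 11.3 = 0.9 V, so V_ov = 0.9 − 0.612 = 0.288 V.
k_p = μ_pC_ox · (W/L) = 3.35 mA/V².
Assume saturation: I_D = ½ k_p V_ov² = 0.5 × 3.35 × 0.288² = 0.139 mA, giving V_SD = V_DD − I_D R_D = 12.2 − 0.139 × 8.81 = 11 V.
V_SD = 11 V ≥ V_ov = 0.288 V, confirming saturation.

I_D = 0.139 mA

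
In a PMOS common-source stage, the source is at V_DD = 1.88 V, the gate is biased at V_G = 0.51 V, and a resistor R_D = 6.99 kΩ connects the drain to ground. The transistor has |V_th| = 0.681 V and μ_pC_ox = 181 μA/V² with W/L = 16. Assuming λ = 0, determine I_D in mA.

I_D = 0.249 mA

V_SG = V_DD − V_G = 1.88 − 0.51 = 1.37 V, so V_ov = 1.37 − 0.681 = 0.689 V.
k_p = μ_pC_ox · (W/L) = 2.896 mA/V².
Assume saturation: I_D = ½ k_p V_ov² = 0.5 × 2.896 × 0.689² = 0.687 mA, giving V_SD = V_DD − I_D R_D = 1.88 − 0.687 × 6.99 = -2.92 V.
But -2.92 V < V_ov = 0.689 V, so the device is actually in triode.
In triode I_D = k_p[V_ov V_SD − ½ V_SD²] and I_D = (V_DD − V_SD)/R_D. Equating: 10.1 V_SD² − 14.95 V_SD + 1.88 = 0, giving V_SD = 0.139 V (the root below V_ov).
I_D = (1.88 − 0.139) / 6.99 = 0.249 mA.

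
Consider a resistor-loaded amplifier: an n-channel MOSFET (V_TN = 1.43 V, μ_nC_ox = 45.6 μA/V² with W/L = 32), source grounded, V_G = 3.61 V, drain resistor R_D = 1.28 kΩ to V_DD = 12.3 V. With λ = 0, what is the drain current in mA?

V_GS = V_G = 3.61 V, so V_ov = 3.61 − 1.43 = 2.18 V.
k_n = μ_nC_ox · (W/L) = 1.459 mA/V².
Assume saturation: I_D = ½ k_n V_ov² = 0.5 × 1.459 × 2.18² = 3.47 mA, giving V_DS = V_DD − I_D R_D = 12.3 − 3.47 × 1.28 = 7.86 V.
V_DS = 7.86 V ≥ V_ov = 2.18 V, confirming saturation.

I_D = 3.47 mA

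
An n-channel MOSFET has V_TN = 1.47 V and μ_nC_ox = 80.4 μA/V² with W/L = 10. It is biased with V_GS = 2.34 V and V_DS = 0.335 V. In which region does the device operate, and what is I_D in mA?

k_n = μ_nC_ox · (W/L) = 0.804 mA/V².
V_ov = V_GS − V_TN = 2.34 − 1.47 = 0.87 V.
Since V_DS = 0.335 V < V_ov = 0.87 V, the device is in the triode region.
I_D = k_n [V_ov · V_DS − ½ V_DS²] = 0.804 × [0.87 × 0.335 − 0.5 × 0.335²] = 0.189 mA.

Triode; I_D = 0.189 mA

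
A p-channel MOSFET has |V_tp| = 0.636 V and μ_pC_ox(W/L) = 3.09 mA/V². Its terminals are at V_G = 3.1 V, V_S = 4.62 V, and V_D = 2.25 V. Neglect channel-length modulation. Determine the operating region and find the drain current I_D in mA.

V_SG = V_S − V_G = 4.62 − 3.1 = 1.52 V; V_SD = V_S − V_D = 4.62 − 2.25 = 2.37 V.
V_ov = V_SG − |V_tp| = 1.52 − 0.636 = 0.884 V.
Since V_SD = 2.37 V ≥ V_ov = 0.884 V, the device is in saturation.
I_D = ½ k_p V_ov² = 0.5 × 3.09 × 0.884² = 1.21 mA.

Saturation; I_D = 1.21 mA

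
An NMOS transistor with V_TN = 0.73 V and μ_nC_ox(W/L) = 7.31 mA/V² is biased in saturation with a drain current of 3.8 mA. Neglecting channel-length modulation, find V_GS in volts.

In saturation I_D = ½ k_n (V_GS − V_TN)², so V_GS − V_TN = √(2 I_D / k_n) = √(2 × 3.8 / 7.31) = 1.02 V.
V_GS = 0.73 + 1.02 = 1.75 V.

V_GS = 1.75 V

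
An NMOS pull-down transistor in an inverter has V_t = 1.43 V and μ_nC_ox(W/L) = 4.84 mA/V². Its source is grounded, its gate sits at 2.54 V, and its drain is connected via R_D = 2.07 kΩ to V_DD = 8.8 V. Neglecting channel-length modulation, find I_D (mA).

I_D = 2.98 mA

V_GS = V_G = 2.54 V, so V_ov = 2.54 − 1.43 = 1.11 V.
Assume saturation: I_D = ½ k_n V_ov² = 0.5 × 4.84 × 1.11² = 2.98 mA, giving V_DS = V_DD − I_D R_D = 8.8 − 2.98 × 2.07 = 2.63 V.
V_DS = 2.63 V ≥ V_ov = 1.11 V, confirming saturation.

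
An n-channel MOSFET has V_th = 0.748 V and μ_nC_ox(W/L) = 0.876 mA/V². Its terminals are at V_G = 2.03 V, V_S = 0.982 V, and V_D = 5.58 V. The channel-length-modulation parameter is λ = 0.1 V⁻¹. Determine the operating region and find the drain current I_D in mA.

V_GS = V_G − V_S = 2.03 − 0.982 = 1.05 V; V_DS = V_D − V_S = 5.58 − 0.982 = 4.6 V.
V_ov = V_GS − V_th = 1.05 − 0.748 = 0.3 V.
Since V_DS = 4.6 V ≥ V_ov = 0.3 V, the device is in saturation.
I_D = ½ k_n V_ov² (1 + λ V_DS) = 0.5 × 0.876 × 0.3² × (1 + 0.1 × 4.6) = 0.0575 mA.

Saturation; I_D = 0.0575 mA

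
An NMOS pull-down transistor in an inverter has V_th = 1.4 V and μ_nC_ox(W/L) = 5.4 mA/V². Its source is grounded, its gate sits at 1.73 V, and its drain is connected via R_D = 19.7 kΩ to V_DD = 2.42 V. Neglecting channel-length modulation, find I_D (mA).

I_D = 0.119 mA

V_GS = V_G = 1.73 V, so V_ov = 1.73 − 1.4 = 0.33 V.
Assume saturation: I_D = ½ k_n V_ov² = 0.5 × 5.4 × 0.33² = 0.294 mA, giving V_DS = V_DD − I_D R_D = 2.42 − 0.294 × 19.7 = -3.37 V.
But -3.37 V < V_ov = 0.33 V, so the device is actually in triode.
In triode I_D = k_n[V_ov V_DS − ½ V_DS²] and I_D = (V_DD − V_DS)/R_D. Equating: 53.2 V_DS² − 36.11 V_DS + 2.42 = 0, giving V_DS = 0.0754 V (the root below V_ov).
I_D = (2.42 − 0.0754) / 19.7 = 0.119 mA.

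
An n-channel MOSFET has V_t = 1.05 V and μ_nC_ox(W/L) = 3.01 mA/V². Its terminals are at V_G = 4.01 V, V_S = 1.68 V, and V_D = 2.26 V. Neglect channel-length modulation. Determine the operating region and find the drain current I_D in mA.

Triode; I_D = 1.73 mA

V_GS = V_G − V_S = 4.01 − 1.68 = 2.33 V; V_DS = V_D − V_S = 2.26 − 1.68 = 0.58 V.
V_ov = V_GS − V_t = 2.33 − 1.05 = 1.28 V.
Since V_DS = 0.58 V < V_ov = 1.28 V, the device is in the triode region.
I_D = k_n [V_ov · V_DS − ½ V_DS²] = 3.01 × [1.28 × 0.58 − 0.5 × 0.58²] = 1.73 mA.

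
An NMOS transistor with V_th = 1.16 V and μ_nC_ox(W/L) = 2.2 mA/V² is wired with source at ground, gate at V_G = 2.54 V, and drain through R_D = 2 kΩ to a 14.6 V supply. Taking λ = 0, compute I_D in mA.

V_GS = V_G = 2.54 V, so V_ov = 2.54 − 1.16 = 1.38 V.
Assume saturation: I_D = ½ k_n V_ov² = 0.5 × 2.2 × 1.38² = 2.09 mA, giving V_DS = V_DD − I_D R_D = 14.6 − 2.09 × 2 = 10.4 V.
V_DS = 10.4 V ≥ V_ov = 1.38 V, confirming saturation.

I_D = 2.09 mA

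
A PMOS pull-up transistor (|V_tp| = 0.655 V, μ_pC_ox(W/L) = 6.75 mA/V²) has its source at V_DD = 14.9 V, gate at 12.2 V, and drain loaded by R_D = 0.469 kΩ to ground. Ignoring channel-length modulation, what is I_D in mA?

V_SG = V_DD − V_G = 14.9 − 12.2 = 2.7 V, so V_ov = 2.7 − 0.655 = 2.05 V.
Assume saturation: I_D = ½ k_p V_ov² = 0.5 × 6.75 × 2.05² = 14.1 mA, giving V_SD = V_DD − I_D R_D = 14.9 − 14.1 × 0.469 = 8.28 V.
V_SD = 8.28 V ≥ V_ov = 2.05 V, confirming saturation.

I_D = 14.1 mA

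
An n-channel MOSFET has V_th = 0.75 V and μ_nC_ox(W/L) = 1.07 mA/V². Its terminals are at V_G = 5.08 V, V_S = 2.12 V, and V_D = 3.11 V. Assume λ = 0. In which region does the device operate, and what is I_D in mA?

Triode; I_D = 1.82 mA

V_GS = V_G − V_S = 5.08 − 2.12 = 2.96 V; V_DS = V_D − V_S = 3.11 − 2.12 = 0.99 V.
V_ov = V_GS − V_th = 2.96 − 0.75 = 2.21 V.
Since V_DS = 0.99 V < V_ov = 2.21 V, the device is in the triode region.
I_D = k_n [V_ov · V_DS − ½ V_DS²] = 1.07 × [2.21 × 0.99 − 0.5 × 0.99²] = 1.82 mA.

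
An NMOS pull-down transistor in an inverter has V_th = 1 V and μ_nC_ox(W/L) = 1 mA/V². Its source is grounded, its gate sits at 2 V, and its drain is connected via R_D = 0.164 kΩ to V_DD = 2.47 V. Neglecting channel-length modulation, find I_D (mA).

V_GS = V_G = 2 V, so V_ov = 2 − 1 = 1 V.
Assume saturation: I_D = ½ k_n V_ov² = 0.5 × 1 × 1² = 0.5 mA, giving V_DS = V_DD − I_D R_D = 2.47 − 0.5 × 0.164 = 2.39 V.
V_DS = 2.39 V ≥ V_ov = 1 V, confirming saturation.

I_D = 0.500 mA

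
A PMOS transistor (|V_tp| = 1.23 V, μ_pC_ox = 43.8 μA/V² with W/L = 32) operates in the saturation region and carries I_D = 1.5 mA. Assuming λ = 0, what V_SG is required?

k_p = μ_pC_ox · (W/L) = 1.402 mA/V².
In saturation I_D = ½ k_p (V_SG − |V_tp|)², so V_SG − |V_tp| = √(2 I_D / k_p) = √(2 × 1.5 / 1.402) = 1.46 V.
V_SG = 1.23 + 1.46 = 2.69 V.

V_SG = 2.69 V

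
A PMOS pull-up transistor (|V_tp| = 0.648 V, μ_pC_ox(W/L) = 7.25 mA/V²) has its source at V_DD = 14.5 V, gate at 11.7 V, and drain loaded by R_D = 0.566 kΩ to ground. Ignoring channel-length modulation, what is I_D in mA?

V_SG = V_DD − V_G = 14.5 − 11.7 = 2.8 V, so V_ov = 2.8 − 0.648 = 2.15 V.
Assume saturation: I_D = ½ k_p V_ov² = 0.5 × 7.25 × 2.15² = 16.8 mA, giving V_SD = V_DD − I_D R_D = 14.5 − 16.8 × 0.566 = 5 V.
V_SD = 5 V ≥ V_ov = 2.15 V, confirming saturation.

I_D = 16.8 mA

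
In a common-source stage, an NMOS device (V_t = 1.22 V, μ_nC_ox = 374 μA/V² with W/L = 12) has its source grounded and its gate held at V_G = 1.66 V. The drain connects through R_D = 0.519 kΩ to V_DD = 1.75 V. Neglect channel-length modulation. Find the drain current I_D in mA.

V_GS = V_G = 1.66 V, so V_ov = 1.66 − 1.22 = 0.44 V.
k_n = μ_nC_ox · (W/L) = 4.488 mA/V².
Assume saturation: I_D = ½ k_n V_ov² = 0.5 × 4.488 × 0.44² = 0.434 mA, giving V_DS = V_DD − I_D R_D = 1.75 − 0.434 × 0.519 = 1.52 V.
V_DS = 1.52 V ≥ V_ov = 0.44 V, confirming saturation.

I_D = 0.434 mA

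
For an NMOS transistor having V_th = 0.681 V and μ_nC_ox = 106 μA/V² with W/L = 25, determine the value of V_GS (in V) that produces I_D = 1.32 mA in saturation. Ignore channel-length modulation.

V_GS = 1.68 V

k_n = μ_nC_ox · (W/L) = 2.65 mA/V².
In saturation I_D = ½ k_n (V_GS − V_th)², so V_GS − V_th = √(2 I_D / k_n) = √(2 × 1.32 / 2.65) = 0.998 V.
V_GS = 0.681 + 0.998 = 1.68 V.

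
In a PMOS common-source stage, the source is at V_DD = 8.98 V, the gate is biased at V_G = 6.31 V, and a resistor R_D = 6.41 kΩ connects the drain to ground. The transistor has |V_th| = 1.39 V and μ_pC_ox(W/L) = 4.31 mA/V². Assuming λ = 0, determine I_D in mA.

I_D = 1.36 mA

V_SG = V_DD − V_G = 8.98 − 6.31 = 2.67 V, so V_ov = 2.67 − 1.39 = 1.28 V.
Assume saturation: I_D = ½ k_p V_ov² = 0.5 × 4.31 × 1.28² = 3.53 mA, giving V_SD = V_DD − I_D R_D = 8.98 − 3.53 × 6.41 = -13.7 V.
But -13.7 V < V_ov = 1.28 V, so the device is actually in triode.
In triode I_D = k_p[V_ov V_SD − ½ V_SD²] and I_D = (V_DD − V_SD)/R_D. Equating: 13.8 V_SD² − 36.36 V_SD + 8.98 = 0, giving V_SD = 0.276 V (the root below V_ov).
I_D = (8.98 − 0.276) / 6.41 = 1.36 mA.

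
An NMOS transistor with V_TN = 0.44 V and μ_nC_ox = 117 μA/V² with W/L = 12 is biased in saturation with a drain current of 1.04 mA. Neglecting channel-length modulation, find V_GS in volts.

V_GS = 1.66 V

k_n = μ_nC_ox · (W/L) = 1.404 mA/V².
In saturation I_D = ½ k_n (V_GS − V_TN)², so V_GS − V_TN = √(2 I_D / k_n) = √(2 × 1.04 / 1.404) = 1.22 V.
V_GS = 0.44 + 1.22 = 1.66 V.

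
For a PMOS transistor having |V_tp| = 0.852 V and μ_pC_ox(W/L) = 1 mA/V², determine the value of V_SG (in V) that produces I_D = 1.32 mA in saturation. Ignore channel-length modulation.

V_SG = 2.48 V

In saturation I_D = ½ k_p (V_SG − |V_tp|)², so V_SG − |V_tp| = √(2 I_D / k_p) = √(2 × 1.32 / 1) = 1.62 V.
V_SG = 0.852 + 1.62 = 2.48 V.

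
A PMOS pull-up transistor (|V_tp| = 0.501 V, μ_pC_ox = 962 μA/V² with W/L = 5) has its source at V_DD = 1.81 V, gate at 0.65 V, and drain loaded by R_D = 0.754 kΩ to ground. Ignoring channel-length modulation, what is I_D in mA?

V_SG = V_DD − V_G = 1.81 − 0.65 = 1.16 V, so V_ov = 1.16 − 0.501 = 0.659 V.
k_p = μ_pC_ox · (W/L) = 4.81 mA/V².
Assume saturation: I_D = ½ k_p V_ov² = 0.5 × 4.81 × 0.659² = 1.04 mA, giving V_SD = V_DD − I_D R_D = 1.81 − 1.04 × 0.754 = 1.02 V.
V_SD = 1.02 V ≥ V_ov = 0.659 V, confirming saturation.

I_D = 1.04 mA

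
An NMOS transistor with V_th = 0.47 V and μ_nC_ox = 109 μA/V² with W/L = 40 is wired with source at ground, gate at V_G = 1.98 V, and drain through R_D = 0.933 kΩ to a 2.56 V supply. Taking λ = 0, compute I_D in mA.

V_GS = V_G = 1.98 V, so V_ov = 1.98 − 0.47 = 1.51 V.
k_n = μ_nC_ox · (W/L) = 4.36 mA/V².
Assume saturation: I_D = ½ k_n V_ov² = 0.5 × 4.36 × 1.51² = 4.97 mA, giving V_DS = V_DD − I_D R_D = 2.56 − 4.97 × 0.933 = -2.08 V.
But -2.08 V < V_ov = 1.51 V, so the device is actually in triode.
In triode I_D = k_n[V_ov V_DS − ½ V_DS²] and I_D = (V_DD − V_DS)/R_D. Equating: 2.03 V_DS² − 7.142 V_DS + 2.56 = 0, giving V_DS = 0.405 V (the root below V_ov).
I_D = (2.56 − 0.405) / 0.933 = 2.31 mA.

I_D = 2.31 mA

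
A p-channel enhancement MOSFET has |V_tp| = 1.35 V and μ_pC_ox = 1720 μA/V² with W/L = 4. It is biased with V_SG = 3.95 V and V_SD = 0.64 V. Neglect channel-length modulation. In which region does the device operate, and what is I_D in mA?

Triode; I_D = 10.0 mA

k_p = μ_pC_ox · (W/L) = 6.88 mA/V².
V_ov = V_SG − |V_tp| = 3.95 − 1.35 = 2.6 V.
Since V_SD = 0.64 V < V_ov = 2.6 V, the device is in the triode region.
I_D = k_p [V_ov · V_SD − ½ V_SD²] = 6.88 × [2.6 × 0.64 − 0.5 × 0.64²] = 10 mA.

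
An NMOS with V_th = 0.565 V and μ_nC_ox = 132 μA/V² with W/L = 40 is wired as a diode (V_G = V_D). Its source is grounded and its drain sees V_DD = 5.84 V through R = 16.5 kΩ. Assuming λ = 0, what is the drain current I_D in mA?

I_D = 0.299 mA

With gate tied to drain, V_GS = V_DS ≥ V_GS − V_th, so the device is in saturation.
k_n = μ_nC_ox · (W/L) = 5.28 mA/V².
KCL at the drain: ½ k_n (V_GS − V_th)² = (V_DD − V_GS)/R.
Let x = V_GS − 0.565. Then 43.6 x² + x − 5.275 = 0, giving x = 0.337 V (positive root), so V_GS = 0.902 V.
I_D = (V_DD − V_GS)/R = (5.84 − 0.902) / 16.5 = 0.299 mA.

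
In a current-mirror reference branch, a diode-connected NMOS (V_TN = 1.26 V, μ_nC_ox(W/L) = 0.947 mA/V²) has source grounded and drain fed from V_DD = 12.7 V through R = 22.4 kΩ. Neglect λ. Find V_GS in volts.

V_GS = 2.25 V

With gate tied to drain, V_GS = V_DS ≥ V_GS − V_TN, so the device is in saturation.
KCL at the drain: ½ k_n (V_GS − V_TN)² = (V_DD − V_GS)/R.
Let x = V_GS − 1.26. Then 10.6 x² + x − 11.44 = 0, giving x = 0.992 V (positive root), so V_GS = 2.25 V.
I_D = (V_DD − V_GS)/R = (12.7 − 2.25) / 22.4 = 0.466 mA.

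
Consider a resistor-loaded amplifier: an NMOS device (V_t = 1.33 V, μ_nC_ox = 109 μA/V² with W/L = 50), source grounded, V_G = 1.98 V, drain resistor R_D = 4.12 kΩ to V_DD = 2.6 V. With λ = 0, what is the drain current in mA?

I_D = 0.584 mA

V_GS = V_G = 1.98 V, so V_ov = 1.98 − 1.33 = 0.65 V.
k_n = μ_nC_ox · (W/L) = 5.45 mA/V².
Assume saturation: I_D = ½ k_n V_ov² = 0.5 × 5.45 × 0.65² = 1.15 mA, giving V_DS = V_DD − I_D R_D = 2.6 − 1.15 × 4.12 = -2.14 V.
But -2.14 V < V_ov = 0.65 V, so the device is actually in triode.
In triode I_D = k_n[V_ov V_DS − ½ V_DS²] and I_D = (V_DD − V_DS)/R_D. Equating: 11.2 V_DS² − 15.6 V_DS + 2.6 = 0, giving V_DS = 0.194 V (the root below V_ov).
I_D = (2.6 − 0.194) / 4.12 = 0.584 mA.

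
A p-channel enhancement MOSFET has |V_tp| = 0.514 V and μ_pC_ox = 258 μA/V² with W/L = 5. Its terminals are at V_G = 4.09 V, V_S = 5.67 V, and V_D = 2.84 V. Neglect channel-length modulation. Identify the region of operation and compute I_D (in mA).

V_SG = V_S − V_G = 5.67 − 4.09 = 1.58 V; V_SD = V_S − V_D = 5.67 − 2.84 = 2.83 V.
k_p = μ_pC_ox · (W/L) = 1.29 mA/V².
V_ov = V_SG − |V_tp| = 1.58 − 0.514 = 1.07 V.
Since V_SD = 2.83 V ≥ V_ov = 1.07 V, the device is in saturation.
I_D = ½ k_p V_ov² = 0.5 × 1.29 × 1.07² = 0.733 mA.

Saturation; I_D = 0.733 mA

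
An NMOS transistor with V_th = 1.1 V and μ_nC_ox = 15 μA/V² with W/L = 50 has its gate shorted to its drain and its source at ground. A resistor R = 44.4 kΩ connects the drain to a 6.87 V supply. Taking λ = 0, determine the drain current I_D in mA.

With gate tied to drain, V_GS = V_DS ≥ V_GS − V_th, so the device is in saturation.
k_n = μ_nC_ox · (W/L) = 0.75 mA/V².
KCL at the drain: ½ k_n (V_GS − V_th)² = (V_DD − V_GS)/R.
Let x = V_GS − 1.1. Then 16.6 x² + x − 5.77 = 0, giving x = 0.559 V (positive root), so V_GS = 1.66 V.
I_D = (V_DD − V_GS)/R = (6.87 − 1.66) / 44.4 = 0.117 mA.

I_D = 0.117 mA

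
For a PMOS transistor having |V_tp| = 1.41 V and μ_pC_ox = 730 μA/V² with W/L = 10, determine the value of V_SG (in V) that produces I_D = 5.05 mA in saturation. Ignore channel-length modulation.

V_SG = 2.59 V

k_p = μ_pC_ox · (W/L) = 7.3 mA/V².
In saturation I_D = ½ k_p (V_SG − |V_tp|)², so V_SG − |V_tp| = √(2 I_D / k_p) = √(2 × 5.05 / 7.3) = 1.18 V.
V_SG = 1.41 + 1.18 = 2.59 V.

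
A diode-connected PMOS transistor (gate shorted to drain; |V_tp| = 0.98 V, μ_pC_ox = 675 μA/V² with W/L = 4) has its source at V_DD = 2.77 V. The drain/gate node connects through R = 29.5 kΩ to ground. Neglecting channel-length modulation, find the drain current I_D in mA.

With gate tied to drain, V_SG = V_SD ≥ V_SG − |V_tp|, so the device is in saturation.
k_p = μ_pC_ox · (W/L) = 2.7 mA/V².
KCL at the drain: ½ k_p (V_SG − |V_tp|)² = (V_DD − V_SG)/R.
Let x = V_SG − 0.98. Then 39.8 x² + x − 1.79 = 0, giving x = 0.2 V (positive root), so V_SG = 1.18 V.
I_D = (V_DD − V_SG)/R = (2.77 − 1.18) / 29.5 = 0.0539 mA.

I_D = 0.0539 mA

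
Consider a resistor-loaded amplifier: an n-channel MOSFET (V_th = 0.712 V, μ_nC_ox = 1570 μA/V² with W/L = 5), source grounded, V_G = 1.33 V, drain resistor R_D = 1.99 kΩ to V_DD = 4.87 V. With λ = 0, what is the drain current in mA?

I_D = 1.50 mA

V_GS = V_G = 1.33 V, so V_ov = 1.33 − 0.712 = 0.618 V.
k_n = μ_nC_ox · (W/L) = 7.85 mA/V².
Assume saturation: I_D = ½ k_n V_ov² = 0.5 × 7.85 × 0.618² = 1.5 mA, giving V_DS = V_DD − I_D R_D = 4.87 − 1.5 × 1.99 = 1.89 V.
V_DS = 1.89 V ≥ V_ov = 0.618 V, confirming saturation.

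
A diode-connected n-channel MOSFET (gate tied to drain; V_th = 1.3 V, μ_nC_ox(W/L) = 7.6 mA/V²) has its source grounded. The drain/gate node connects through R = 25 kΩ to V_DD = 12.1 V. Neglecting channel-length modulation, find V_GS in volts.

V_GS = 1.63 V

With gate tied to drain, V_GS = V_DS ≥ V_GS − V_th, so the device is in saturation.
KCL at the drain: ½ k_n (V_GS − V_th)² = (V_DD − V_GS)/R.
Let x = V_GS − 1.3. Then 95 x² + x − 10.8 = 0, giving x = 0.332 V (positive root), so V_GS = 1.63 V.
I_D = (V_DD − V_GS)/R = (12.1 − 1.63) / 25 = 0.419 mA.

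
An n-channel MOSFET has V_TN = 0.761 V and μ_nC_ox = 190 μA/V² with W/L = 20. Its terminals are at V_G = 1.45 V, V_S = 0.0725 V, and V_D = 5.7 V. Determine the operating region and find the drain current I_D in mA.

Saturation; I_D = 0.722 mA

V_GS = V_G − V_S = 1.45 − 0.0725 = 1.38 V; V_DS = V_D − V_S = 5.7 − 0.0725 = 5.63 V.
k_n = μ_nC_ox · (W/L) = 3.8 mA/V².
V_ov = V_GS − V_TN = 1.38 − 0.761 = 0.616 V.
Since V_DS = 5.63 V ≥ V_ov = 0.616 V, the device is in saturation.
I_D = ½ k_n V_ov² = 0.5 × 3.8 × 0.616² = 0.722 mA.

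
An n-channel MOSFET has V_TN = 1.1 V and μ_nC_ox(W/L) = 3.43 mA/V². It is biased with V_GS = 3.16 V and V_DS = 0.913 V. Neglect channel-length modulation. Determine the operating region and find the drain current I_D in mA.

Triode; I_D = 5.02 mA

V_ov = V_GS − V_TN = 3.16 − 1.1 = 2.06 V.
Since V_DS = 0.913 V < V_ov = 2.06 V, the device is in the triode region.
I_D = k_n [V_ov · V_DS − ½ V_DS²] = 3.43 × [2.06 × 0.913 − 0.5 × 0.913²] = 5.02 mA.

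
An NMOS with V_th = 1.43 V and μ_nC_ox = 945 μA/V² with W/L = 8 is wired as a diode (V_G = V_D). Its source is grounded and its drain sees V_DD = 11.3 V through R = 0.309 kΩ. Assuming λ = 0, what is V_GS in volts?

V_GS = 3.94 V

With gate tied to drain, V_GS = V_DS ≥ V_GS − V_th, so the device is in saturation.
k_n = μ_nC_ox · (W/L) = 7.56 mA/V².
KCL at the drain: ½ k_n (V_GS − V_th)² = (V_DD − V_GS)/R.
Let x = V_GS − 1.43. Then 1.17 x² + x − 9.87 = 0, giving x = 2.51 V (positive root), so V_GS = 3.94 V.
I_D = (V_DD − V_GS)/R = (11.3 − 3.94) / 0.309 = 23.8 mA.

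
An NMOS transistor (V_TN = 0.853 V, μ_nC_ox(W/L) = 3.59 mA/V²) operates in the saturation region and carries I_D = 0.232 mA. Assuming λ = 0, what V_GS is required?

In saturation I_D = ½ k_n (V_GS − V_TN)², so V_GS − V_TN = √(2 I_D / k_n) = √(2 × 0.232 / 3.59) = 0.36 V.
V_GS = 0.853 + 0.36 = 1.21 V.

V_GS = 1.21 V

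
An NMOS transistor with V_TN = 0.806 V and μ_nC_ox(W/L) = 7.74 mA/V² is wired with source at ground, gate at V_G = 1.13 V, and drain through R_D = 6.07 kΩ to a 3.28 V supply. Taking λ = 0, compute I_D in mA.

V_GS = V_G = 1.13 V, so V_ov = 1.13 − 0.806 = 0.324 V.
Assume saturation: I_D = ½ k_n V_ov² = 0.5 × 7.74 × 0.324² = 0.406 mA, giving V_DS = V_DD − I_D R_D = 3.28 − 0.406 × 6.07 = 0.814 V.
V_DS = 0.814 V ≥ V_ov = 0.324 V, confirming saturation.

I_D = 0.406 mA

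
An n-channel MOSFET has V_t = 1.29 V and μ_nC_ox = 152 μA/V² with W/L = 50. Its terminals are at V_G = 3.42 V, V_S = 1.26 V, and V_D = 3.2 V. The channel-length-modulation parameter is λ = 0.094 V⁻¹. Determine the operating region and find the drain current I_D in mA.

Saturation; I_D = 3.40 mA

V_GS = V_G − V_S = 3.42 − 1.26 = 2.16 V; V_DS = V_D − V_S = 3.2 − 1.26 = 1.94 V.
k_n = μ_nC_ox · (W/L) = 7.6 mA/V².
V_ov = V_GS − V_t = 2.16 − 1.29 = 0.87 V.
Since V_DS = 1.94 V ≥ V_ov = 0.87 V, the device is in saturation.
I_D = ½ k_n V_ov² (1 + λ V_DS) = 0.5 × 7.6 × 0.87² × (1 + 0.094 × 1.94) = 3.4 mA.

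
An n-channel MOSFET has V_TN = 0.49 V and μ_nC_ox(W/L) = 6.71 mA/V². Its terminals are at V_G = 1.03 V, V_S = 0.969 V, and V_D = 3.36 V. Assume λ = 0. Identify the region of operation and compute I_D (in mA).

V_GS = V_G − V_S = 1.03 − 0.969 = 0.061 V; V_DS = V_D − V_S = 3.36 − 0.969 = 2.39 V.
V_GS = 0.061 V < V_TN = 0.49 V, so the transistor is in cutoff.

Cutoff; I_D = 0 mA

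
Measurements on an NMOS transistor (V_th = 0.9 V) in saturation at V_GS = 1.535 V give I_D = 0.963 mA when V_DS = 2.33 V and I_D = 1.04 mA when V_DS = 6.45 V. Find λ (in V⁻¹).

λ = 0.0203 V⁻¹

With V_GS fixed, I_D ∝ (1 + λ V_DS) in saturation, so I_D2/I_D1 = (1 + λ V_DS2)/(1 + λ V_DS1).
1.04/0.963 = 1.08 = (1 + 6.45 λ)/(1 + 2.33 λ).
Solving: λ (I_D1 V_DS2 − I_D2 V_DS1) = I_D2 − I_D1, so λ = (1.04 − 0.963) / (0.963 × 6.45 − 1.04 × 2.33) = 0.077 / 3.79 = 0.0203 V⁻¹.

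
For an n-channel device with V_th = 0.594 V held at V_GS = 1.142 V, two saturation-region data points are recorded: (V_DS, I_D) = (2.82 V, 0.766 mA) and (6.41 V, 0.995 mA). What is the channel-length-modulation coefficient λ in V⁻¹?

λ = 0.109 V⁻¹

With V_GS fixed, I_D ∝ (1 + λ V_DS) in saturation, so I_D2/I_D1 = (1 + λ V_DS2)/(1 + λ V_DS1).
0.995/0.766 = 1.299 = (1 + 6.41 λ)/(1 + 2.82 λ).
Solving: λ (I_D1 V_DS2 − I_D2 V_DS1) = I_D2 − I_D1, so λ = (0.995 − 0.766) / (0.766 × 6.41 − 0.995 × 2.82) = 0.229 / 2.1 = 0.109 V⁻¹.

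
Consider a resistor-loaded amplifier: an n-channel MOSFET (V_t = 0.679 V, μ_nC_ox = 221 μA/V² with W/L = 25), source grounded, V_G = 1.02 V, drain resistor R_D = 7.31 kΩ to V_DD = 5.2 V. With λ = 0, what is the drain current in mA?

V_GS = V_G = 1.02 V, so V_ov = 1.02 − 0.679 = 0.341 V.
k_n = μ_nC_ox · (W/L) = 5.525 mA/V².
Assume saturation: I_D = ½ k_n V_ov² = 0.5 × 5.525 × 0.341² = 0.321 mA, giving V_DS = V_DD − I_D R_D = 5.2 − 0.321 × 7.31 = 2.85 V.
V_DS = 2.85 V ≥ V_ov = 0.341 V, confirming saturation.

I_D = 0.321 mA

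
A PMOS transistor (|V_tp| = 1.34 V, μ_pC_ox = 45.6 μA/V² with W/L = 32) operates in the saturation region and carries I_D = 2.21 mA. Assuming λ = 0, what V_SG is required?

V_SG = 3.08 V

k_p = μ_pC_ox · (W/L) = 1.459 mA/V².
In saturation I_D = ½ k_p (V_SG − |V_tp|)², so V_SG − |V_tp| = √(2 I_D / k_p) = √(2 × 2.21 / 1.459) = 1.74 V.
V_SG = 1.34 + 1.74 = 3.08 V.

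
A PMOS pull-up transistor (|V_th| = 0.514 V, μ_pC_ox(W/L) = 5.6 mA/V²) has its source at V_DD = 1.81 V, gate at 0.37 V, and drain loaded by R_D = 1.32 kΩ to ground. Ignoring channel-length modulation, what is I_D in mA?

V_SG = V_DD − V_G = 1.81 − 0.37 = 1.44 V, so V_ov = 1.44 − 0.514 = 0.926 V.
Assume saturation: I_D = ½ k_p V_ov² = 0.5 × 5.6 × 0.926² = 2.4 mA, giving V_SD = V_DD − I_D R_D = 1.81 − 2.4 × 1.32 = -1.36 V.
But -1.36 V < V_ov = 0.926 V, so the device is actually in triode.
In triode I_D = k_p[V_ov V_SD − ½ V_SD²] and I_D = (V_DD − V_SD)/R_D. Equating: 3.7 V_SD² − 7.845 V_SD + 1.81 = 0, giving V_SD = 0.263 V (the root below V_ov).
I_D = (1.81 − 0.263) / 1.32 = 1.17 mA.

I_D = 1.17 mA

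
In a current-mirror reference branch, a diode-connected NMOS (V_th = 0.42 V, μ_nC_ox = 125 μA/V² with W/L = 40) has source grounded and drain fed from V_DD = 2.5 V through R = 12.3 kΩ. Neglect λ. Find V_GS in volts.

With gate tied to drain, V_GS = V_DS ≥ V_GS − V_th, so the device is in saturation.
k_n = μ_nC_ox · (W/L) = 5 mA/V².
KCL at the drain: ½ k_n (V_GS − V_th)² = (V_DD − V_GS)/R.
Let x = V_GS − 0.42. Then 30.8 x² + x − 2.08 = 0, giving x = 0.244 V (positive root), so V_GS = 0.664 V.
I_D = (V_DD − V_GS)/R = (2.5 − 0.664) / 12.3 = 0.149 mA.

V_GS = 0.664 V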